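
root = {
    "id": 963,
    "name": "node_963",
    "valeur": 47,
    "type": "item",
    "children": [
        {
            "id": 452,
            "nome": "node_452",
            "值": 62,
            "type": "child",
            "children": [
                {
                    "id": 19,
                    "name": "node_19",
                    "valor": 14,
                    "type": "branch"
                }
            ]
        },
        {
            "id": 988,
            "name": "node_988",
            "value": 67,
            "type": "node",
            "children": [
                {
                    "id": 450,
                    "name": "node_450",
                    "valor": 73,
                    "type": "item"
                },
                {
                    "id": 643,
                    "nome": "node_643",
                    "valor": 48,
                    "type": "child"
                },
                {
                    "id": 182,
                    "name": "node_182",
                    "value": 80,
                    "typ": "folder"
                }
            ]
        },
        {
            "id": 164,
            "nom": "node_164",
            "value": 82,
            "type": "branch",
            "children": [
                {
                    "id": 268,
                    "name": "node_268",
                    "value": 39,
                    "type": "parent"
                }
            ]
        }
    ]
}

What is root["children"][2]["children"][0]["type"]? "parent"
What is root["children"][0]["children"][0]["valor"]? 14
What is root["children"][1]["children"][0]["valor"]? 73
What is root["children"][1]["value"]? 67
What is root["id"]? 963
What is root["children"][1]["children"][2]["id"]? 182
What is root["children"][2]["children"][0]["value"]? 39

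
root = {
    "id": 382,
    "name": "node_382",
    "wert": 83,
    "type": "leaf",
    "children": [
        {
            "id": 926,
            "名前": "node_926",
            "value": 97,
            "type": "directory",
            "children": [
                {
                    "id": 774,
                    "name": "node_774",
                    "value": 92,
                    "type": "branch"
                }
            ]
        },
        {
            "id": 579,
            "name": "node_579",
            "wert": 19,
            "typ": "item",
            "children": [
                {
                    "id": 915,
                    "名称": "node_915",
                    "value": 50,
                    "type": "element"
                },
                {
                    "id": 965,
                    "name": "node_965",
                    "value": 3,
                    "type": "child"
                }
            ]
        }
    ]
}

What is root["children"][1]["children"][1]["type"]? "child"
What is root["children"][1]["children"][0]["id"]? 915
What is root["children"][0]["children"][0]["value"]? 92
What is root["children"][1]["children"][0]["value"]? 50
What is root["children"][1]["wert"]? 19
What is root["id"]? 382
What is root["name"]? "node_382"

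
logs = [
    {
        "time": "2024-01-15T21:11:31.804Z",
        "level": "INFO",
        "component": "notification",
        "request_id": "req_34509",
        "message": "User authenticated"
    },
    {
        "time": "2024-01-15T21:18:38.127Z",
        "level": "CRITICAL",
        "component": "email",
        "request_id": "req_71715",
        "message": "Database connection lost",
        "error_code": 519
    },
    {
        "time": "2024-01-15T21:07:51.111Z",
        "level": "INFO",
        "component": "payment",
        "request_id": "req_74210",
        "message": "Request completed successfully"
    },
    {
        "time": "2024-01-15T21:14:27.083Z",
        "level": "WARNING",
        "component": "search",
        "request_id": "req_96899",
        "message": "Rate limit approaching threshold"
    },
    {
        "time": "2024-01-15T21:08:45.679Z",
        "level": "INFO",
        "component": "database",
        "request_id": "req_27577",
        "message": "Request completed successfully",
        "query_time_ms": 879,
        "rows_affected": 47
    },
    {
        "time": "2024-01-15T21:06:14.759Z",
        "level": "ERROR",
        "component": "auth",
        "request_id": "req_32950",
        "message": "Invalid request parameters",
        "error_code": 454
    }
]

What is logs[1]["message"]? "Database connection lost"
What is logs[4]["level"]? "INFO"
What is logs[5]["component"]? "auth"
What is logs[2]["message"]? "Request completed successfully"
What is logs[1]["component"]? "email"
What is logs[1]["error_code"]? 519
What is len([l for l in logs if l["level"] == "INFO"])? 3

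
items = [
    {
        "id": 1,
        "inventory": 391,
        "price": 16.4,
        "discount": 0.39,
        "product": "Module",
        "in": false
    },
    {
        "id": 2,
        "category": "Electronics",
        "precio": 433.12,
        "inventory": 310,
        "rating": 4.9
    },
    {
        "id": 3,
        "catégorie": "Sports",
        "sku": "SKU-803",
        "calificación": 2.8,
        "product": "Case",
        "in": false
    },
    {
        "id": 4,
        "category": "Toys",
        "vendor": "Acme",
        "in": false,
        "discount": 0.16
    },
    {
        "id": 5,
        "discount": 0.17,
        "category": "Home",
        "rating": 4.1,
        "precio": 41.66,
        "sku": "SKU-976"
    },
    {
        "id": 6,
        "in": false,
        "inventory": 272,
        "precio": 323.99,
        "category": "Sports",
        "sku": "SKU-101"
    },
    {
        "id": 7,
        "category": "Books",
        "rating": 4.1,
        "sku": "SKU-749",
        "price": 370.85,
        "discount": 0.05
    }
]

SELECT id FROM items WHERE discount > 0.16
[1, 5]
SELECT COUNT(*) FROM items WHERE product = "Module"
1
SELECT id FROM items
[1, 2, 3, 4, 5, 6, 7]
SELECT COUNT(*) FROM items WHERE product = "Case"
1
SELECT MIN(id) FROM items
1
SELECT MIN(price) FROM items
16.4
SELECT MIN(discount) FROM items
0.05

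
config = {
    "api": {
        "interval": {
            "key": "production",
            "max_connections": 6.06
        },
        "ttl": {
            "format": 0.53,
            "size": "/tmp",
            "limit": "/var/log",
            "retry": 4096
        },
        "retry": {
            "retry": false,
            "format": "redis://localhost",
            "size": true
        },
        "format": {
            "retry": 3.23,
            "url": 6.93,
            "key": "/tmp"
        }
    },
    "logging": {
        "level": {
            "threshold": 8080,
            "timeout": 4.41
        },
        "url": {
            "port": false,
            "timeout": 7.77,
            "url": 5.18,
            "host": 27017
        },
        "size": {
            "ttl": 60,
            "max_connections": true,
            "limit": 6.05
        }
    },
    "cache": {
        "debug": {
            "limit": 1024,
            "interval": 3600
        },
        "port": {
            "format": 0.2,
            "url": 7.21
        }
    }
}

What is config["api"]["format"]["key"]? "/tmp"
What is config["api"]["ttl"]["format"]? 0.53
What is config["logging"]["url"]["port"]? False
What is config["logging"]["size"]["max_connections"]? True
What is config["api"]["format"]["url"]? 6.93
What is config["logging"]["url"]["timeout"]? 7.77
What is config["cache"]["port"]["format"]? 0.2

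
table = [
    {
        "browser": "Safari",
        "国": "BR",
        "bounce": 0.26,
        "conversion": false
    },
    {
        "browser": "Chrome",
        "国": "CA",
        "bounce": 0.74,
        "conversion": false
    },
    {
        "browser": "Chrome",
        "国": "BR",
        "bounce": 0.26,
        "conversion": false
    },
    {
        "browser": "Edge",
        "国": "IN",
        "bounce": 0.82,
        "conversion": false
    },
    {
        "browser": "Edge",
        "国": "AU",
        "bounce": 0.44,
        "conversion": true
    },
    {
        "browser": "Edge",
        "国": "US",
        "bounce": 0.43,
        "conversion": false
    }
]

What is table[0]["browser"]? "Safari"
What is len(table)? 6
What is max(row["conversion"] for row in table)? True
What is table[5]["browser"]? "Edge"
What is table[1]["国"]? "CA"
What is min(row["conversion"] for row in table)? False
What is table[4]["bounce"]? 0.44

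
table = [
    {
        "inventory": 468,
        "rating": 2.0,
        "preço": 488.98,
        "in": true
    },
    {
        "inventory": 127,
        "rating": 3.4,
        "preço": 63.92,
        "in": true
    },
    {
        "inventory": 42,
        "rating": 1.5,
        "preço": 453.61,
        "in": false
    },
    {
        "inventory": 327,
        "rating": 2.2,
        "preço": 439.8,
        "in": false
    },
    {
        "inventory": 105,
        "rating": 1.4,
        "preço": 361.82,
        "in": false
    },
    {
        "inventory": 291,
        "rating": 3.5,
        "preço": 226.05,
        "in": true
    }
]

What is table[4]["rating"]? 1.4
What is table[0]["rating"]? 2.0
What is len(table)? 6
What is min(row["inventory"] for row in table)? 42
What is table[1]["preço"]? 63.92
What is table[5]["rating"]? 3.5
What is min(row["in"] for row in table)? False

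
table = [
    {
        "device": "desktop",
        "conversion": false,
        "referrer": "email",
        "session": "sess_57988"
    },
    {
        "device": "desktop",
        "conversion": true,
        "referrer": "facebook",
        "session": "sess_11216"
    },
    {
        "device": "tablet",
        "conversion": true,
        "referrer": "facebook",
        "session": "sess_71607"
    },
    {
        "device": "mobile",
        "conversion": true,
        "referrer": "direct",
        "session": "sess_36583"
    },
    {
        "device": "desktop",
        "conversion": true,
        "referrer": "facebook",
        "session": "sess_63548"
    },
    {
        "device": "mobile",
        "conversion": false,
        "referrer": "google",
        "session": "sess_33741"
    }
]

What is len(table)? 6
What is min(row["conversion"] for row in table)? False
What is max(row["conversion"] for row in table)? True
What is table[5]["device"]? "mobile"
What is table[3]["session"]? "sess_36583"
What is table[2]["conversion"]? True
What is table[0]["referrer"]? "email"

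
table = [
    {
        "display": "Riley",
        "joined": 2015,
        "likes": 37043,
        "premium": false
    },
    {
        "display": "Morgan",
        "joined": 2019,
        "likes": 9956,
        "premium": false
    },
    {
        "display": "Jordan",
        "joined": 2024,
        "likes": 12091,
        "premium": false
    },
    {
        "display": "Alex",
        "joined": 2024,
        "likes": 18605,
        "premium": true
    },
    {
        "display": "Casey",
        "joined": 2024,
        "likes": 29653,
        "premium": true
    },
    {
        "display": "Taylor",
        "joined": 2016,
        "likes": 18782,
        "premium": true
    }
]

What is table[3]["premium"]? True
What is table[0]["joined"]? 2015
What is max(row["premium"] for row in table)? True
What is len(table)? 6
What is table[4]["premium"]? True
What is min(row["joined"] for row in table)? 2015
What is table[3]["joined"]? 2024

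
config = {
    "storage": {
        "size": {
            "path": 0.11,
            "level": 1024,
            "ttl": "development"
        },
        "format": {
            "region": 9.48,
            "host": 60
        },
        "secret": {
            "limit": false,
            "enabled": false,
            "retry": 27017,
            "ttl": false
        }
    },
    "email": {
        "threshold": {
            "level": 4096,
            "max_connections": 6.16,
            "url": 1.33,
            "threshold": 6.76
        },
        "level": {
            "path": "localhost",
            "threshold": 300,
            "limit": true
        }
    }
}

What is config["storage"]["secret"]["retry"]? 27017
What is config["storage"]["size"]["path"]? 0.11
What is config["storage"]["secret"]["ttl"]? False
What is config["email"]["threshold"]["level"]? 4096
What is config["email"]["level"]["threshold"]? 300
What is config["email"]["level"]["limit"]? True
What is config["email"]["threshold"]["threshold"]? 6.76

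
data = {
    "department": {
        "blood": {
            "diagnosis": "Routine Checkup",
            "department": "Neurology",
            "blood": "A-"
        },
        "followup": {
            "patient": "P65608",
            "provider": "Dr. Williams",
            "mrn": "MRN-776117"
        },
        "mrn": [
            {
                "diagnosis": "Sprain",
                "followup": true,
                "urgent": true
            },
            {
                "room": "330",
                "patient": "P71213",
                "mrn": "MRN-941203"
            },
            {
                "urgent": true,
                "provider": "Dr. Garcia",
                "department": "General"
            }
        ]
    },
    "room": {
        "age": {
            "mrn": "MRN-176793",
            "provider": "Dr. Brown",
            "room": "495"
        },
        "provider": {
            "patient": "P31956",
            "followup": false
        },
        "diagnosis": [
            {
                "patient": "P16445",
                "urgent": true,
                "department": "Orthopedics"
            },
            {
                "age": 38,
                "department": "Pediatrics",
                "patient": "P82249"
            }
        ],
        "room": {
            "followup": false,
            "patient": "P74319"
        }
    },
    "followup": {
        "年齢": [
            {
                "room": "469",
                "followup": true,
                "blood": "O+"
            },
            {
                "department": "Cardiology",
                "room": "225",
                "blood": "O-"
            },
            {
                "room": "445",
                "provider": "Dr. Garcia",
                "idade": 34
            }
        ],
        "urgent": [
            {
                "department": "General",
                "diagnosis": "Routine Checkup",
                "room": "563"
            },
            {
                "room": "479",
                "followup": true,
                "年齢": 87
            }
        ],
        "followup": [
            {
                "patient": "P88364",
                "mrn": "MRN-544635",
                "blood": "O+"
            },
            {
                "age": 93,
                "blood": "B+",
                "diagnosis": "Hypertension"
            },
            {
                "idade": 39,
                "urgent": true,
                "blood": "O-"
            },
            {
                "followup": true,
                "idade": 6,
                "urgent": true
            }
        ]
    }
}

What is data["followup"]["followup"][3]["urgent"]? True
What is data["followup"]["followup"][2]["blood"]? "O-"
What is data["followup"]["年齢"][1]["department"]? "Cardiology"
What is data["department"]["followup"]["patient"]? "P65608"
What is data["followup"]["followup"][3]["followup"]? True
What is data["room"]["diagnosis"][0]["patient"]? "P16445"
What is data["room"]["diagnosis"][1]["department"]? "Pediatrics"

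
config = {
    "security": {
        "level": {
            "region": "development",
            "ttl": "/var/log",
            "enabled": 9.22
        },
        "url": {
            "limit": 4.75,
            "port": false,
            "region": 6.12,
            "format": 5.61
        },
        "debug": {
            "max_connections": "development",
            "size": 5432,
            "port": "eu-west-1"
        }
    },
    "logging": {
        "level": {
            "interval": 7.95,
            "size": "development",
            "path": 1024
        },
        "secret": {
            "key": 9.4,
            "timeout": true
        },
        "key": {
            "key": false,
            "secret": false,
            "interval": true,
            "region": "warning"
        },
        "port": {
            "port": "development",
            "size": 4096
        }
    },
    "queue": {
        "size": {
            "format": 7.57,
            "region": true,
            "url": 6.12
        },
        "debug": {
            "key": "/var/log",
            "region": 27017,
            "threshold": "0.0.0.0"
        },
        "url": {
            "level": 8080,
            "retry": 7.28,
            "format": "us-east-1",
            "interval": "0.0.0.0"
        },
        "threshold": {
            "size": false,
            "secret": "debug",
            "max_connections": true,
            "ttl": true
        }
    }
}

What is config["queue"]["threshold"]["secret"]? "debug"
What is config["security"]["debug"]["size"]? 5432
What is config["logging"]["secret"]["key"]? 9.4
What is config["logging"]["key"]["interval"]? True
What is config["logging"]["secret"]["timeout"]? True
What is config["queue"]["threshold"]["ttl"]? True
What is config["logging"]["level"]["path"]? 1024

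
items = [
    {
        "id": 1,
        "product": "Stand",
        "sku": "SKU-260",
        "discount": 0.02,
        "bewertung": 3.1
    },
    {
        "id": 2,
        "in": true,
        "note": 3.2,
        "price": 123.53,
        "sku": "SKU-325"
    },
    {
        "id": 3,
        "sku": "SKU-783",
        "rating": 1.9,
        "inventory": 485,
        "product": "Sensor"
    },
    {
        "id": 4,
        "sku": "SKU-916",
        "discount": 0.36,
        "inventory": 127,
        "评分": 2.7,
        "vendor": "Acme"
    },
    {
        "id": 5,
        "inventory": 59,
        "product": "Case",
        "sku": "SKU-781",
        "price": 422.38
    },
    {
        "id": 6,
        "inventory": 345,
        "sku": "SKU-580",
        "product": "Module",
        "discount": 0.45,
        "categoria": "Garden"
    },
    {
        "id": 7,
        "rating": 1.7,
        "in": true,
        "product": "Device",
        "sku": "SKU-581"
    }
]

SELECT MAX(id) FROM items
7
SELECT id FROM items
[1, 2, 3, 4, 5, 6, 7]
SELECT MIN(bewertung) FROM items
3.1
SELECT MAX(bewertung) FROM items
3.1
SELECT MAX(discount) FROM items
0.45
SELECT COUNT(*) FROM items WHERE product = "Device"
1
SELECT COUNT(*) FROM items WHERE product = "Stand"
1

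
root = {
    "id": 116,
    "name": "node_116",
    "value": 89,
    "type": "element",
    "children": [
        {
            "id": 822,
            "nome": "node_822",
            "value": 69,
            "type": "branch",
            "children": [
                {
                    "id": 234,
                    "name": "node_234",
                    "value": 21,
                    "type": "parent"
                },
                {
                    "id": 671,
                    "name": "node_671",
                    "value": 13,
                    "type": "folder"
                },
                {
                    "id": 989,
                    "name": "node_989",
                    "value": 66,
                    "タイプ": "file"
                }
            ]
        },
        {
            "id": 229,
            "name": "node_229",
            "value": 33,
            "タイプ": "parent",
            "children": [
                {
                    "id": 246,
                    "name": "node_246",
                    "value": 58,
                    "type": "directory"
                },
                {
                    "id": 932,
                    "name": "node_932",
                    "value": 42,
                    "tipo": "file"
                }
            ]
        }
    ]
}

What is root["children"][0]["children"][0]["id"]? 234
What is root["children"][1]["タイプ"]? "parent"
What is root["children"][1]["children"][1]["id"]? 932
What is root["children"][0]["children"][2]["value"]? 66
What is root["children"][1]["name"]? "node_229"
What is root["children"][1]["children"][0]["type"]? "directory"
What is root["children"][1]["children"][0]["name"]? "node_246"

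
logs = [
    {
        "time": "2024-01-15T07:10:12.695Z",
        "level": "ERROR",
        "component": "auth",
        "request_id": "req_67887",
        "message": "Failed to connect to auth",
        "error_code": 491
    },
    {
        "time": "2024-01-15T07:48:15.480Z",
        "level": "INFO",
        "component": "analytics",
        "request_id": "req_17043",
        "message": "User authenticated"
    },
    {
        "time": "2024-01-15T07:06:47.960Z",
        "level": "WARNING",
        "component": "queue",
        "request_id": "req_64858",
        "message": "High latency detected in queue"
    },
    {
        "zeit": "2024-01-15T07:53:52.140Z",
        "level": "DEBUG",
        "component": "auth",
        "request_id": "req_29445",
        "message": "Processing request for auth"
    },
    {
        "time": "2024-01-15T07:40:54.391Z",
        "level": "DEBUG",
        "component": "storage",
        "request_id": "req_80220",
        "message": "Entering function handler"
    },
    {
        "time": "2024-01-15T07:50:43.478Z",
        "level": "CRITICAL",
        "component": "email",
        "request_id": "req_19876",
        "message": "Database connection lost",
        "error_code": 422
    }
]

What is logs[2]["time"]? "2024-01-15T07:06:47.960Z"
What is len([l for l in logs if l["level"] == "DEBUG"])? 2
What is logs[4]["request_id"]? "req_80220"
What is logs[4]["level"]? "DEBUG"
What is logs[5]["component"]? "email"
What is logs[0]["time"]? "2024-01-15T07:10:12.695Z"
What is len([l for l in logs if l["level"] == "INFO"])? 1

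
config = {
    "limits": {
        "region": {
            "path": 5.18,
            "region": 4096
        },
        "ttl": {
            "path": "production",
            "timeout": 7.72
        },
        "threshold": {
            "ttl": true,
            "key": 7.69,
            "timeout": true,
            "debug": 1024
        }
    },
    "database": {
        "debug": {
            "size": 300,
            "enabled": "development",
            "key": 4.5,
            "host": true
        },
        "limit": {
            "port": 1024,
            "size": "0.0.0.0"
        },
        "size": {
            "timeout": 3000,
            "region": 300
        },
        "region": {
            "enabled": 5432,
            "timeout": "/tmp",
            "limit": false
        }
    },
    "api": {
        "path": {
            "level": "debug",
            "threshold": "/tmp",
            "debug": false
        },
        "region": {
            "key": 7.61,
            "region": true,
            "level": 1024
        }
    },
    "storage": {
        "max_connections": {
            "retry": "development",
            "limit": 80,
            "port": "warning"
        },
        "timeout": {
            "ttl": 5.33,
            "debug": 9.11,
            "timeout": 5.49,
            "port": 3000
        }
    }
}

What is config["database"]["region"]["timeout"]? "/tmp"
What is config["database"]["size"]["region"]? 300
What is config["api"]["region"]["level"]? 1024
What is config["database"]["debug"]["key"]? 4.5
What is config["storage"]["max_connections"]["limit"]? 80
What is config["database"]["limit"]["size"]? "0.0.0.0"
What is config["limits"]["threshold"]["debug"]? 1024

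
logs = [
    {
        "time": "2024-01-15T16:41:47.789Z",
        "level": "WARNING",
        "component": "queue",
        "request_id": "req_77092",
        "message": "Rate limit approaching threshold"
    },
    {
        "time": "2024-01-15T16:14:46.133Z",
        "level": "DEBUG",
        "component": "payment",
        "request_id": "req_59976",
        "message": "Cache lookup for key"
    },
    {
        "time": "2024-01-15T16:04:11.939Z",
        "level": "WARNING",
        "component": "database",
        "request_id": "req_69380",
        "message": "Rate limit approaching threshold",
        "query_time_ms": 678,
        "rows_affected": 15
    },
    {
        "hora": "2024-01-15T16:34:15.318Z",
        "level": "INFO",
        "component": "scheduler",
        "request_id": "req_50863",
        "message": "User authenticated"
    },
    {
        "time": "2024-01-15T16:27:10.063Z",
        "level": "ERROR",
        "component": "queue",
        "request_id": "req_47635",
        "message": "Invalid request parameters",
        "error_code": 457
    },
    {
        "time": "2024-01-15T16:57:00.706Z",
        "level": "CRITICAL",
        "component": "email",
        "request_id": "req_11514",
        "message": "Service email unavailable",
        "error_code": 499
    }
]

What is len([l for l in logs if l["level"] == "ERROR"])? 1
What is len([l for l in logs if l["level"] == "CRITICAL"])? 1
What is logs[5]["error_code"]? 499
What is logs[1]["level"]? "DEBUG"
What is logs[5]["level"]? "CRITICAL"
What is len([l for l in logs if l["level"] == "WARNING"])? 2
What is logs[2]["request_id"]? "req_69380"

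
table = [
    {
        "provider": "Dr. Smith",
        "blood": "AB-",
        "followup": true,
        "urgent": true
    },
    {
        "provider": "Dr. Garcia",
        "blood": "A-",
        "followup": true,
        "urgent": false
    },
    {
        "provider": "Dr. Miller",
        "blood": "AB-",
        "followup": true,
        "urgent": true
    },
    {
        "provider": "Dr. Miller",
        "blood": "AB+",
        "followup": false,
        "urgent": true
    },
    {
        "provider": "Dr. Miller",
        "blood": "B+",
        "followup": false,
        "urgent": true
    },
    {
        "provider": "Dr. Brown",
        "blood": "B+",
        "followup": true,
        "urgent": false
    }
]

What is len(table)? 6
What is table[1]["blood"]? "A-"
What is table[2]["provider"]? "Dr. Miller"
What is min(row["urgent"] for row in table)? False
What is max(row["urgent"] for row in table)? True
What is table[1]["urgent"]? False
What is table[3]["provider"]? "Dr. Miller"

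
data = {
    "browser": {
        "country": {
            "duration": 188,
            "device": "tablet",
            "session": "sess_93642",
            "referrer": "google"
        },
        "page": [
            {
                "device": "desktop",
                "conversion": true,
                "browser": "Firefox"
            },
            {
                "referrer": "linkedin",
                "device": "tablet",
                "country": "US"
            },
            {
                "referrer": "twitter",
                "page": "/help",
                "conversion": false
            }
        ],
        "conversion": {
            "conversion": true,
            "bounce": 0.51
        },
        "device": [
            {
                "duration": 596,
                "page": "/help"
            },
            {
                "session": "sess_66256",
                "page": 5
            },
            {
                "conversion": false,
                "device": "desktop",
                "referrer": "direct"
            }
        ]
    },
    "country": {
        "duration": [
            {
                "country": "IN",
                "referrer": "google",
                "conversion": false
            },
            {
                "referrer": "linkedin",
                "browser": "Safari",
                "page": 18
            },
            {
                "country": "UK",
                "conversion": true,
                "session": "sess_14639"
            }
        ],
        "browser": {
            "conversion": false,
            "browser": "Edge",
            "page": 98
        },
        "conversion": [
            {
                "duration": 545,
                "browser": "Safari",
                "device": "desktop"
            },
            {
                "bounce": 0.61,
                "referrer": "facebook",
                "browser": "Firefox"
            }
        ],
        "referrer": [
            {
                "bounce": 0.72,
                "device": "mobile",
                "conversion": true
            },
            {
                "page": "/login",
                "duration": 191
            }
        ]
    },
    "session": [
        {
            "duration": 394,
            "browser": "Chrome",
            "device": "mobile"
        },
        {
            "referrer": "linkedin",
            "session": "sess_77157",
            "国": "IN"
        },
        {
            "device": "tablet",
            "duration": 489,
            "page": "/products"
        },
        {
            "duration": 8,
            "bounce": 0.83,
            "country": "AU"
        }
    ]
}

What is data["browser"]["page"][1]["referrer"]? "linkedin"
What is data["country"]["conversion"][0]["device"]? "desktop"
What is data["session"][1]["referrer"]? "linkedin"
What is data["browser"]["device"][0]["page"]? "/help"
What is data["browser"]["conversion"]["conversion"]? True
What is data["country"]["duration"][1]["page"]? 18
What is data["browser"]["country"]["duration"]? 188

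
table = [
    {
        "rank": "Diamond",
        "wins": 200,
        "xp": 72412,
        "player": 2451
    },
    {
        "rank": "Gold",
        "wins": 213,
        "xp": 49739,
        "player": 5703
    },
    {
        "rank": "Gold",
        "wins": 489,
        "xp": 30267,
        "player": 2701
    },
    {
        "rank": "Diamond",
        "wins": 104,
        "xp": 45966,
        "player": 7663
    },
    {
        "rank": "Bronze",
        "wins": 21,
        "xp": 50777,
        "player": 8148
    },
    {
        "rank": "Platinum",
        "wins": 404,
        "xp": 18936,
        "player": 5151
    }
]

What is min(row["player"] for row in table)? 2451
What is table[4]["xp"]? 50777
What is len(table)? 6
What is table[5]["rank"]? "Platinum"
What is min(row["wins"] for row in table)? 21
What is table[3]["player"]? 7663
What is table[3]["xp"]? 45966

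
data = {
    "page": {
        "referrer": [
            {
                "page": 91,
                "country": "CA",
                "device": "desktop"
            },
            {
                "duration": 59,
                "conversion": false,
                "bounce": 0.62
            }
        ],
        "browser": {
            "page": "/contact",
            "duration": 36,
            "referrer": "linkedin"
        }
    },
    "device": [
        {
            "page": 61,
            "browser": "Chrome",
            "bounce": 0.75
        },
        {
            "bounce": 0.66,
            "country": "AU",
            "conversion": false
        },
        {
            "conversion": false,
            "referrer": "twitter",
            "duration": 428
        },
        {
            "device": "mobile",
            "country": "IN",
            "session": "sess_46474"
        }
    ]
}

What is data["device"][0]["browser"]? "Chrome"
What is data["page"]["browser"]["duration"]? 36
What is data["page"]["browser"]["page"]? "/contact"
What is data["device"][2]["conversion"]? False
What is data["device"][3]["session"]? "sess_46474"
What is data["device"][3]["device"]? "mobile"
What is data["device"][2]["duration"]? 428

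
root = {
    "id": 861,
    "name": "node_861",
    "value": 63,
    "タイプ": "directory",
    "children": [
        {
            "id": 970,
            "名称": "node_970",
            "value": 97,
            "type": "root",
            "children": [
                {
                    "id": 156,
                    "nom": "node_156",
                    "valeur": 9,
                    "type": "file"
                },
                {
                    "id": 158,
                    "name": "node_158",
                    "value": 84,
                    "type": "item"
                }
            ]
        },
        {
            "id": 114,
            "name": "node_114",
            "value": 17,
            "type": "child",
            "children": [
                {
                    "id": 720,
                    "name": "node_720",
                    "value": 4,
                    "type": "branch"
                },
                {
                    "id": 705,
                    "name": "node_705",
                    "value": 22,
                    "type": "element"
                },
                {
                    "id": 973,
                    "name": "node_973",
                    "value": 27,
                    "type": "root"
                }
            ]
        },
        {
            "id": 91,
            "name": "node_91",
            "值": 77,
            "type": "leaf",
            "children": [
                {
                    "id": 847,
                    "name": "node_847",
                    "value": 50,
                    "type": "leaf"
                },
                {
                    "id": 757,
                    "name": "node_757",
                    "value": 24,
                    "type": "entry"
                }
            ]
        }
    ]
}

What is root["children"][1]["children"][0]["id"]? 720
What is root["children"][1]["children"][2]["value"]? 27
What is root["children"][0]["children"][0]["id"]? 156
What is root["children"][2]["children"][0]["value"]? 50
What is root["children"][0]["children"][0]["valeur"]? 9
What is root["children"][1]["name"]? "node_114"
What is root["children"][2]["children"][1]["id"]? 757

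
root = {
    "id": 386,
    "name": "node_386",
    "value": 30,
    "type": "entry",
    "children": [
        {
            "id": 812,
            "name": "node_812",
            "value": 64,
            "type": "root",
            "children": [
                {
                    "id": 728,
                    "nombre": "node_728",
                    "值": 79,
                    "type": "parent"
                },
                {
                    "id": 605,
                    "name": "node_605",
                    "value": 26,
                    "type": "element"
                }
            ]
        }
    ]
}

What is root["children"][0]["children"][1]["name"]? "node_605"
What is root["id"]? 386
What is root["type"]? "entry"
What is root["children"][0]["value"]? 64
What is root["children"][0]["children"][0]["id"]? 728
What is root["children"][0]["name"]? "node_812"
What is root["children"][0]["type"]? "root"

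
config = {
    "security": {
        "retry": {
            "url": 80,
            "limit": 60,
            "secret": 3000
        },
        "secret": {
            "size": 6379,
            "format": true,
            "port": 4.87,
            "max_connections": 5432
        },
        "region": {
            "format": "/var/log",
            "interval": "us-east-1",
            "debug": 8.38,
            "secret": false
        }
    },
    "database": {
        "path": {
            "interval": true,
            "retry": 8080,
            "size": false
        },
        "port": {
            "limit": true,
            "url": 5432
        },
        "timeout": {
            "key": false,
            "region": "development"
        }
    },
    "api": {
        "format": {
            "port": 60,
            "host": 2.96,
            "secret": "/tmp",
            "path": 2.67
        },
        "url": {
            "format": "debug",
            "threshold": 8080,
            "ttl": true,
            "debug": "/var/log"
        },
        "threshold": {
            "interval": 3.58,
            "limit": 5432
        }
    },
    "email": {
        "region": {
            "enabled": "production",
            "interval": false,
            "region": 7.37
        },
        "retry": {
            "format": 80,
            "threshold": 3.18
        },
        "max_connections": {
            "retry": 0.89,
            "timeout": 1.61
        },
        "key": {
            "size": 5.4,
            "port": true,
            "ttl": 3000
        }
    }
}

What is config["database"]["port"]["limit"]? True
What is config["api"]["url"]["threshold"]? 8080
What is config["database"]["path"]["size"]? False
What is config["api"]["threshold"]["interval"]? 3.58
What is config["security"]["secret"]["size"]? 6379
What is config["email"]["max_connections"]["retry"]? 0.89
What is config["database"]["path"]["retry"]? 8080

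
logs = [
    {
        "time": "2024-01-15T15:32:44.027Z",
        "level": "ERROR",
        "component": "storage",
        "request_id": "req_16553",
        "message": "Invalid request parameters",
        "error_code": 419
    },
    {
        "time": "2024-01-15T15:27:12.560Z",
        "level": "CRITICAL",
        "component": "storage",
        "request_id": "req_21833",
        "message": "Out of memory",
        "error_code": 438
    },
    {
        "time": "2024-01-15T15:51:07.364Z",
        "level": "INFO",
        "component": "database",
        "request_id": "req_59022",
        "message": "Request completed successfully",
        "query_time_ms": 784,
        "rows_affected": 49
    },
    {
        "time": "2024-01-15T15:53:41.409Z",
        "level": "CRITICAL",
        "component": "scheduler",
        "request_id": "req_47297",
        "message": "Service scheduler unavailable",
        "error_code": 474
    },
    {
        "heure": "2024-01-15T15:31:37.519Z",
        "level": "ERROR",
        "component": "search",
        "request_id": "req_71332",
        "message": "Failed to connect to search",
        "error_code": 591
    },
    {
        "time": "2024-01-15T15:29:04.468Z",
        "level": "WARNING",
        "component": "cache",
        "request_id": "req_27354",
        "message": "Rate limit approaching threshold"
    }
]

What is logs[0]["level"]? "ERROR"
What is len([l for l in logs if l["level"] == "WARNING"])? 1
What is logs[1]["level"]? "CRITICAL"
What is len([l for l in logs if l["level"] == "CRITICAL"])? 2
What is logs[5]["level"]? "WARNING"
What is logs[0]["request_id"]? "req_16553"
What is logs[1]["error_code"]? 438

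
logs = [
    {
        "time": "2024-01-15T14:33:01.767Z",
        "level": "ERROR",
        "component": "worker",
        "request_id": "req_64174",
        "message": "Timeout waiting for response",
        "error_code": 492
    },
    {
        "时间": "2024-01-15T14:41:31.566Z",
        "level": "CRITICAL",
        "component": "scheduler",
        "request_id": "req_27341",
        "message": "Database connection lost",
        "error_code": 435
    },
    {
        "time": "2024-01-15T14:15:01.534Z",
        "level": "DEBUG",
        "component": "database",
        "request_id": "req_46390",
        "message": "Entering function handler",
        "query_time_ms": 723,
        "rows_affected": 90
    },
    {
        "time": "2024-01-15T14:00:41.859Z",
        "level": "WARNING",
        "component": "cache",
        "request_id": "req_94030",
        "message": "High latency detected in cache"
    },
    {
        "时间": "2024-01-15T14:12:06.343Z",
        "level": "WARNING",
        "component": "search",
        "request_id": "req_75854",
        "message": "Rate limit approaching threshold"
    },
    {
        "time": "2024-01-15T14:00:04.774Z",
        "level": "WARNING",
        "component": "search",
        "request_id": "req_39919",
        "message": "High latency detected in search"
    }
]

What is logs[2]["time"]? "2024-01-15T14:15:01.534Z"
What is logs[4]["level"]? "WARNING"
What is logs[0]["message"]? "Timeout waiting for response"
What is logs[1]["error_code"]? 435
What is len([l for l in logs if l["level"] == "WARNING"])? 3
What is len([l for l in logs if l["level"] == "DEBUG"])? 1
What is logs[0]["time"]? "2024-01-15T14:33:01.767Z"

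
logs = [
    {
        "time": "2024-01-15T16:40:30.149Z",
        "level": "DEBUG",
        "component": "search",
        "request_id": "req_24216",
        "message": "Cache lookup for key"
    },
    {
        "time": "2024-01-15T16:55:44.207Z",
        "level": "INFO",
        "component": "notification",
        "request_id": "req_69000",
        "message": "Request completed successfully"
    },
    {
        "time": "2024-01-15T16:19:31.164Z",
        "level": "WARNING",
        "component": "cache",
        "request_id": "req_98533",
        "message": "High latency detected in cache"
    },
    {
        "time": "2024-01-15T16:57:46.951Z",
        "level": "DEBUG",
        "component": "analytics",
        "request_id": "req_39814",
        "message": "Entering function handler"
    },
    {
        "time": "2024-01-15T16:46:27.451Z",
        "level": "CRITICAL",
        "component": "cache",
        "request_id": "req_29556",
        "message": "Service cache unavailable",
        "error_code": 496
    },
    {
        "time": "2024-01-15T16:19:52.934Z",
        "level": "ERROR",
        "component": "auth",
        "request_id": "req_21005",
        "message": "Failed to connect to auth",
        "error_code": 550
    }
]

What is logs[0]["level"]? "DEBUG"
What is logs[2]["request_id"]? "req_98533"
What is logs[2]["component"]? "cache"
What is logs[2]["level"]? "WARNING"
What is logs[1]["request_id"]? "req_69000"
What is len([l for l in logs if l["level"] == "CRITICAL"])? 1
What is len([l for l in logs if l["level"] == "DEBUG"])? 2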